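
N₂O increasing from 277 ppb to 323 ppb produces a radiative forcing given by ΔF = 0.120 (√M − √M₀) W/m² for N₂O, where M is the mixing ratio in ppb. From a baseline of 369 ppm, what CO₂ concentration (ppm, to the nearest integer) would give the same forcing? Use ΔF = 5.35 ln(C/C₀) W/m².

N₂O forcing: 0.120 × (√323 − √277) = 0.120 × (17.9722 − 16.6433) = 0.120 × 1.3289 = 0.15947 W/m².
Set 5.35 ln(C/369) = 0.15947: ln(C/369) = 0.15947/5.35 = 0.02981, so C = 369 × e^0.02981 = 369 × 1.03026 = 380.17 ppm.

C ≈ 380 ppm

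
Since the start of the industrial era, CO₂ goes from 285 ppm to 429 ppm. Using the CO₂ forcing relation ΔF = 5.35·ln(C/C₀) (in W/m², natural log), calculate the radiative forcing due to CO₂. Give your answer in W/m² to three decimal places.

ΔF = 2.188 W/m²

CO₂: 5.35 × ln(429/285) = 5.35 × ln(1.50526) = 5.35 × 0.40897 = 2.1880 W/m².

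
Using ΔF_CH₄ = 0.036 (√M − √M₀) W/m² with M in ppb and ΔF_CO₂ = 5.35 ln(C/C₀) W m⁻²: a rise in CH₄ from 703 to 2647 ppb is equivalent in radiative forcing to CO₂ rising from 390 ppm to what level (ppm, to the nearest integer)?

C ≈ 461 ppm

CH₄ forcing: 0.036 × (√2647 − √703) = 0.036 × (51.4490 − 26.5141) = 0.036 × 24.9349 = 0.89766 W/m².
Set 5.35 ln(C/390) = 0.89766: ln(C/390) = 0.89766/5.35 = 0.16779, so C = 390 × e^0.16779 = 390 × 1.18269 = 461.25 ppm.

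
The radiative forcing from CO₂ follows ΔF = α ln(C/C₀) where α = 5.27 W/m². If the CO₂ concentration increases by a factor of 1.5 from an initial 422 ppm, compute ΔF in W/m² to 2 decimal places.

ΔF = 2.14 W/m²

ΔF = 5.27 × ln(1.5) = 5.27 × 0.40547 = 2.1368 W/m².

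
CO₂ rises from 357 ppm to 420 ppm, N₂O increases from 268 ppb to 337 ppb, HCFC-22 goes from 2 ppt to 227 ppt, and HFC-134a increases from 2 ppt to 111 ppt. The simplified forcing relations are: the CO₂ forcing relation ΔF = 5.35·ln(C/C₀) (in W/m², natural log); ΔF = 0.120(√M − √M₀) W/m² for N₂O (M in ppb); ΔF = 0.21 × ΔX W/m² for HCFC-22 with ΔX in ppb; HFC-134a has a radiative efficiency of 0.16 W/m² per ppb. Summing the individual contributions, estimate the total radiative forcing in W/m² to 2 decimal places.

ΔF = 1.17 W/m²

CO₂: 5.35 × ln(420/357) = 5.35 × ln(1.17647) = 5.35 × 0.16252 = 0.8695 W/m².
N₂O: 0.120 × (√337 − √268) = 0.120 × (18.3576 − 16.3707) = 0.120 × 1.9869 = 0.2384 W/m².
HCFC-22: Δ = 227 − 2 = 225 ppt = 0.225 ppb; ΔF = 0.21 × 0.225 = 0.0473 W/m².
HFC-134a: Δ = 111 − 2 = 109 ppt = 0.109 ppb; ΔF = 0.16 × 0.109 = 0.0174 W/m².
Total ΔF = 0.8695 + 0.2384 + 0.0473 + 0.0174 = 1.1726 W/m².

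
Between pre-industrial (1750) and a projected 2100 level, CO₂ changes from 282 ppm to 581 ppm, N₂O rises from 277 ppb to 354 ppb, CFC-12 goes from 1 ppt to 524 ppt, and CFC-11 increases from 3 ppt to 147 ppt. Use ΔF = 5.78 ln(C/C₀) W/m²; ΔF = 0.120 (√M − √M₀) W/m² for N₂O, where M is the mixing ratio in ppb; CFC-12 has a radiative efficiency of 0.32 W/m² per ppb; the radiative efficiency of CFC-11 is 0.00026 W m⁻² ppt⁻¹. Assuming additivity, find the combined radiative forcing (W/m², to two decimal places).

CO₂: 5.78 × ln(581/282) = 5.78 × ln(2.06028) = 5.78 × 0.72284 = 4.1780 W/m².
N₂O: 0.120 × (√354 − √277) = 0.120 × (18.8149 − 16.6433) = 0.120 × 2.1716 = 0.2606 W/m².
CFC-12: Δ = 524 − 1 = 523 ppt = 0.523 ppb; ΔF = 0.32 × 0.523 = 0.1674 W/m².
CFC-11: ΔF = 0.00026 × (147 − 3) = 0.00026 × 144 = 0.0374 W/m².
Total ΔF = 4.1780 + 0.2606 + 0.1674 + 0.0374 = 4.6434 W/m².

ΔF = 4.64 W/m²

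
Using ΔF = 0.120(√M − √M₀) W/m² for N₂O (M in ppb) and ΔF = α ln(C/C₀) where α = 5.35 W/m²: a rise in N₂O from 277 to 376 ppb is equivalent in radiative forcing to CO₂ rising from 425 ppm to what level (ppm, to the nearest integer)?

C ≈ 452 ppm

N₂O forcing: 0.120 × (√376 − √277) = 0.120 × (19.3907 − 16.6433) = 0.120 × 2.7474 = 0.32969 W/m².
Set 5.35 ln(C/425) = 0.32969: ln(C/425) = 0.32969/5.35 = 0.06162, so C = 425 × e^0.06162 = 425 × 1.06356 = 452.01 ppm.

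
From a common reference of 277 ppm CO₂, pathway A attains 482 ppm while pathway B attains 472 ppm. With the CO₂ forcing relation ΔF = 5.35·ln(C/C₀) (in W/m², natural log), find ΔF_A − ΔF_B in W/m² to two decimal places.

ΔF_A = 5.35 ln(482/277) = 5.35 × 0.55393 = 2.9635 W/m².
ΔF_B = 5.35 ln(472/277) = 5.35 × 0.53296 = 2.8513 W/m².
Difference: 2.9635 − 2.8513 = 0.1122 W/m².

ΔF_A − ΔF_B = 0.11 W/m²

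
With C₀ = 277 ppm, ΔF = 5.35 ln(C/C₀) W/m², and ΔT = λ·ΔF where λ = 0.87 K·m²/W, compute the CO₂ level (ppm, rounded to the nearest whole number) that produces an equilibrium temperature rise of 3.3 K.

C ≈ 563 ppm

Required forcing: ΔF = ΔT/λ = 3.3/0.87 = 3.7931 W/m².
Then ln(C/277) = ΔF/5.35 = 3.7931/5.35 = 0.70899.
So C = 277 × e^0.70899 = 277 × 2.03194 = 562.85 ppm.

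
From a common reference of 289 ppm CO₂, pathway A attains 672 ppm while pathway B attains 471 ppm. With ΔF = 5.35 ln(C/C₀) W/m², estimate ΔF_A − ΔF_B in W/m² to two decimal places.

ΔF_A − ΔF_B = 1.90 W/m²

ΔF_A = 5.35 ln(672/289) = 5.35 × 0.84383 = 4.5145 W/m².
ΔF_B = 5.35 ln(471/289) = 5.35 × 0.48843 = 2.6131 W/m².
Difference: 4.5145 − 2.6131 = 1.9014 W/m².
(Equivalently, ΔF_A − ΔF_B = 5.35 ln(672/471) = 5.35 × 0.35540 = 1.9014 W/m².)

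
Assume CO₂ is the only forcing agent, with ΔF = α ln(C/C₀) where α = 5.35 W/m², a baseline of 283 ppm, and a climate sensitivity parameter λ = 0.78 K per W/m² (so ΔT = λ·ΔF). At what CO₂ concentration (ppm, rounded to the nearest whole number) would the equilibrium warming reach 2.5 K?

C ≈ 515 ppm

Required forcing: ΔF = ΔT/λ = 2.5/0.78 = 3.2051 W/m².
Then ln(C/283) = ΔF/5.35 = 3.2051/5.35 = 0.59908.
So C = 283 × e^0.59908 = 283 × 1.82044 = 515.18 ppm.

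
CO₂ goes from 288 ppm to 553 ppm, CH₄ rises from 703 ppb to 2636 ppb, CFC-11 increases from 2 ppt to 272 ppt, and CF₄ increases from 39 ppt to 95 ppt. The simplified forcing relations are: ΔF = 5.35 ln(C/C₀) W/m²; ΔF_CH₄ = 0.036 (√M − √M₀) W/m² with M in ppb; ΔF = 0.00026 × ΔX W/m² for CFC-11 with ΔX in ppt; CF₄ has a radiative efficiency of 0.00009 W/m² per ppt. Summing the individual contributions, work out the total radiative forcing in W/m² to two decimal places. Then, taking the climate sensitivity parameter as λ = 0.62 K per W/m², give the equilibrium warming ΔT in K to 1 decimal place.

ΔF = 4.46 W/m²; ΔT = 2.8 K

CO₂: 5.35 × ln(553/288) = 5.35 × ln(1.92014) = 5.35 × 0.65240 = 3.4903 W/m².
CH₄: 0.036 × (√2636 − √703) = 0.036 × (51.3420 − 26.5141) = 0.036 × 24.8279 = 0.8938 W/m².
CFC-11: ΔF = 0.00026 × (272 − 2) = 0.00026 × 270 = 0.0702 W/m².
CF₄: ΔF = 0.00009 × (95 − 39) = 0.00009 × 56 = 0.0050 W/m².
Total ΔF = 3.4903 + 0.8938 + 0.0702 + 0.0050 = 4.4593 W/m².
ΔT = λ ΔF = 0.62 × 4.46 = 2.7652 K.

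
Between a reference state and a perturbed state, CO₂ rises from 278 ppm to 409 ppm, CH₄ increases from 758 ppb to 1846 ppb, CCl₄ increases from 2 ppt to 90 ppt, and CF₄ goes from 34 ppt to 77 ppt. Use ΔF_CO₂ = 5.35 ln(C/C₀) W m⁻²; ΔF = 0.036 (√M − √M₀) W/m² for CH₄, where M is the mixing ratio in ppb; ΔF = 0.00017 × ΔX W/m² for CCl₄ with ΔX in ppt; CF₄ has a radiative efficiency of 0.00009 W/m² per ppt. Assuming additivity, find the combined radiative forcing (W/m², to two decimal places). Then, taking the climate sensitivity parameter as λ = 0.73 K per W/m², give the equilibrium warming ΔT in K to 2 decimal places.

CO₂: 5.35 × ln(409/278) = 5.35 × ln(1.47122) = 5.35 × 0.38609 = 2.0656 W/m².
CH₄: 0.036 × (√1846 − √758) = 0.036 × (42.9651 − 27.5318) = 0.036 × 15.4333 = 0.5556 W/m².
CCl₄: ΔF = 0.00017 × (90 − 2) = 0.00017 × 88 = 0.0150 W/m².
CF₄: ΔF = 0.00009 × (77 − 34) = 0.00009 × 43 = 0.0039 W/m².
Total ΔF = 2.0656 + 0.5556 + 0.0150 + 0.0039 = 2.6401 W/m².
ΔT = λ ΔF = 0.73 × 2.64 = 1.9272 K.

ΔF = 2.64 W/m²; ΔT = 1.93 K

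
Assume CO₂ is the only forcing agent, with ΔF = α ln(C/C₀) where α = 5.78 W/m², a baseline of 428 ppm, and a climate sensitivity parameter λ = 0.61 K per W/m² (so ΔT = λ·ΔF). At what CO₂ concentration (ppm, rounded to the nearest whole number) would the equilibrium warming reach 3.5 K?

Required forcing: ΔF = ΔT/λ = 3.5/0.61 = 5.7377 W/m².
Then ln(C/428) = ΔF/5.78 = 5.7377/5.78 = 0.99268.
So C = 428 × e^0.99268 = 428 × 2.69846 = 1154.94 ppm.

C ≈ 1155 ppm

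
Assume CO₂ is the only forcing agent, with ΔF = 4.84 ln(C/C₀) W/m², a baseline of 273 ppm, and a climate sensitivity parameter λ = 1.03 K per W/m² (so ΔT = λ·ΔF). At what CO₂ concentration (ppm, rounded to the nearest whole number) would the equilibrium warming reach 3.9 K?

Required forcing: ΔF = ΔT/λ = 3.9/1.03 = 3.7864 W/m².
Then ln(C/273) = ΔF/4.84 = 3.7864/4.84 = 0.78231.
So C = 273 × e^0.78231 = 273 × 2.18652 = 596.92 ppm.

C ≈ 597 ppm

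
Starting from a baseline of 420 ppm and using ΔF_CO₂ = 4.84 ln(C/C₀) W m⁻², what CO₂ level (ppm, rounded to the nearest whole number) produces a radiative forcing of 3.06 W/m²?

C ≈ 790 ppm

Set 4.84 ln(C/420) = 3.06, so ln(C/420) = 3.06/4.84 = 0.63223.
Then C/420 = e^0.63223 = 1.88180, giving C = 420 × 1.88180 = 790.36 ppm.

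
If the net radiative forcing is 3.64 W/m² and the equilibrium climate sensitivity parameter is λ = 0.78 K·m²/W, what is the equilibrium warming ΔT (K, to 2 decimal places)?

ΔT = λ ΔF = 0.78 × 3.64 = 2.8392 K.

ΔT = 2.84 K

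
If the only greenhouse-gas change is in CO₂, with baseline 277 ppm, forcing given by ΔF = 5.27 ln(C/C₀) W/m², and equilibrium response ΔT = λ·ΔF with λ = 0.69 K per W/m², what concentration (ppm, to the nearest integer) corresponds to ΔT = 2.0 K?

Required forcing: ΔF = ΔT/λ = 2.0/0.69 = 2.8986 W/m².
Then ln(C/277) = ΔF/5.27 = 2.8986/5.27 = 0.55002.
So C = 277 × e^0.55002 = 277 × 1.73329 = 480.12 ppm.

C ≈ 480 ppm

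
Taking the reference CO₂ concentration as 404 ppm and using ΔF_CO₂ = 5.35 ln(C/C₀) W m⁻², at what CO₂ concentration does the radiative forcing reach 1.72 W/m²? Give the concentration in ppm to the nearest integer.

C ≈ 557 ppm

Set 5.35 ln(C/404) = 1.72, so ln(C/404) = 1.72/5.35 = 0.32150.
Then C/404 = e^0.32150 = 1.37920, giving C = 404 × 1.37920 = 557.20 ppm.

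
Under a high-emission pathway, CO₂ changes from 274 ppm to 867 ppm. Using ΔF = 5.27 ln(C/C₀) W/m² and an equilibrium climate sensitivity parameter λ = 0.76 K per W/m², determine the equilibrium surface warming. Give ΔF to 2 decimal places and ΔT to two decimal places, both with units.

CO₂: 5.27 × ln(867/274) = 5.27 × ln(3.16423) = 5.27 × 1.15191 = 6.0706 W/m².
ΔT = λ ΔF = 0.76 × 6.07 = 4.6132 K.

ΔF = 6.07 W/m²; ΔT = 4.61 K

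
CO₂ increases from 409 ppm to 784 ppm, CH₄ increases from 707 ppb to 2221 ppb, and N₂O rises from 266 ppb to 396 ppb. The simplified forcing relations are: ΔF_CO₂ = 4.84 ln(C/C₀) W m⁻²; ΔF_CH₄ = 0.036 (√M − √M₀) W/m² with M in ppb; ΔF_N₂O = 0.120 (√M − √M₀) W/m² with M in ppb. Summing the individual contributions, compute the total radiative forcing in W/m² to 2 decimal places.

CO₂: 4.84 × ln(784/409) = 4.84 × ln(1.91687) = 4.84 × 0.65069 = 3.1493 W/m².
CH₄: 0.036 × (√2221 − √707) = 0.036 × (47.1275 − 26.5895) = 0.036 × 20.5380 = 0.7394 W/m².
N₂O: 0.120 × (√396 − √266) = 0.120 × (19.8997 − 16.3095) = 0.120 × 3.5902 = 0.4308 W/m².
Total ΔF = 3.1493 + 0.7394 + 0.4308 = 4.3195 W/m².

ΔF = 4.32 W/m²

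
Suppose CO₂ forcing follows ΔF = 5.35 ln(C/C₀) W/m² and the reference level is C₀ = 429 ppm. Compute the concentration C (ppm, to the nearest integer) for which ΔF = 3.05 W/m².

C ≈ 759 ppm

Set 5.35 ln(C/429) = 3.05, so ln(C/429) = 3.05/5.35 = 0.57009.
Then C/429 = e^0.57009 = 1.76843, giving C = 429 × 1.76843 = 758.66 ppm.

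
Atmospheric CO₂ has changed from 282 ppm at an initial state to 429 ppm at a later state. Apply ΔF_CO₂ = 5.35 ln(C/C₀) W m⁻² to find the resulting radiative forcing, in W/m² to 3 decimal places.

CO₂ absorption bands are partially saturated, so forcing scales with the logarithm of the concentration ratio.
CO₂: 5.35 × ln(429/282) = 5.35 × ln(1.52128) = 5.35 × 0.41955 = 2.2446 W/m².

ΔF = 2.245 W/m²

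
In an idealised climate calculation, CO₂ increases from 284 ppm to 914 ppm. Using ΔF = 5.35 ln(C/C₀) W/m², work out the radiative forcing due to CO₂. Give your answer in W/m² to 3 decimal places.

CO₂: 5.35 × ln(914/284) = 5.35 × ln(3.21831) = 5.35 × 1.16886 = 6.2534 W/m².

ΔF = 6.253 W/m²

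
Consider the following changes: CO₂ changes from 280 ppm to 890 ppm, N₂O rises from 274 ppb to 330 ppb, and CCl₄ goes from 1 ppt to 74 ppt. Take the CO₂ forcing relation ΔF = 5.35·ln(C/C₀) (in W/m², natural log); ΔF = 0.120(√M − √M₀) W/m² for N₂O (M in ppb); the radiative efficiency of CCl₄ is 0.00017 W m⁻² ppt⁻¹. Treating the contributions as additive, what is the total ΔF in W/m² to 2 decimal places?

ΔF = 6.39 W/m²

CO₂: 5.35 × ln(890/280) = 5.35 × ln(3.17857) = 5.35 × 1.15643 = 6.1869 W/m².
N₂O: 0.120 × (√330 − √274) = 0.120 × (18.1659 − 16.5529) = 0.120 × 1.6130 = 0.1936 W/m².
CCl₄: ΔF = 0.00017 × (74 − 1) = 0.00017 × 73 = 0.0124 W/m².
Total ΔF = 6.1869 + 0.1936 + 0.0124 = 6.3929 W/m².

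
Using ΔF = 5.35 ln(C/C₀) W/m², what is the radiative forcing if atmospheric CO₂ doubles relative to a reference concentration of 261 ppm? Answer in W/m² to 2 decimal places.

Because the forcing depends only on the ratio C/C₀, the initial concentration does not enter.
ΔF = 5.35 × ln(2) = 5.35 × 0.69315 = 3.7084 W/m².

ΔF = 3.71 W/m²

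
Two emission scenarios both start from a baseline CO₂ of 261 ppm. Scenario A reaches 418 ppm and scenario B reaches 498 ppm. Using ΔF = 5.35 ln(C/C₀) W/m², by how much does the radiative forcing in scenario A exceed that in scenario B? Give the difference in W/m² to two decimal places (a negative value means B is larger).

ΔF_A − ΔF_B = -0.94 W/m²

ΔF_A = 5.35 ln(418/261) = 5.35 × 0.47096 = 2.5196 W/m².
ΔF_B = 5.35 ln(498/261) = 5.35 × 0.64608 = 3.4565 W/m².
Difference: 2.5196 − 3.4565 = -0.9369 W/m².
(Equivalently, ΔF_A − ΔF_B = 5.35 ln(418/498) = 5.35 × -0.17512 = -0.9369 W/m².)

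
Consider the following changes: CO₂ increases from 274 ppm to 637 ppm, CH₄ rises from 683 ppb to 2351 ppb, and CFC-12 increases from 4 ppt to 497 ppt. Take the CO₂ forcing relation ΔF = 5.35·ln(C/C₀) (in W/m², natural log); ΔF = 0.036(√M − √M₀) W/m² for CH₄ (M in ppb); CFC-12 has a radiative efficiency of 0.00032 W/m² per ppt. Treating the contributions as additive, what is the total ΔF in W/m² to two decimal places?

ΔF = 5.48 W/m²

CO₂: 5.35 × ln(637/274) = 5.35 × ln(2.32482) = 5.35 × 0.84364 = 4.5135 W/m².
CH₄: 0.036 × (√2351 − √683) = 0.036 × (48.4871 − 26.1343) = 0.036 × 22.3528 = 0.8047 W/m².
CFC-12: ΔF = 0.00032 × (497 − 4) = 0.00032 × 493 = 0.1578 W/m².
Total ΔF = 4.5135 + 0.8047 + 0.1578 = 5.4760 W/m².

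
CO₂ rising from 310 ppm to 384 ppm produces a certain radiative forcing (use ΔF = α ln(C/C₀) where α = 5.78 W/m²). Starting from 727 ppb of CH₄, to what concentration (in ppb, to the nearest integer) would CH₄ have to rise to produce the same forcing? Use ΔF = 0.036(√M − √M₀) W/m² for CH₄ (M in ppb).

M ≈ 3762 ppb

CO₂ forcing: 5.78 × ln(384/310) = 5.78 × 0.214070 = 1.23732 W/m².
Set 0.036(√M − √727) = 1.23732: √M = 1.23732/0.036 + √727 = 34.3700 + 26.9629 = 61.3329.
M = (61.3329)² = 3761.72 ppb.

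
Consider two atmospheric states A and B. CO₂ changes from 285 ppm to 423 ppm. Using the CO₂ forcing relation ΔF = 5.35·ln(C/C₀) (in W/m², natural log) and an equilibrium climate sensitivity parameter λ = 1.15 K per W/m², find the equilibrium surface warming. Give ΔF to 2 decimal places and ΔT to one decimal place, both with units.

CO₂: 5.35 × ln(423/285) = 5.35 × ln(1.48421) = 5.35 × 0.39488 = 2.1126 W/m².
ΔT = λ ΔF = 1.15 × 2.11 = 2.4265 K.

ΔF = 2.11 W/m²; ΔT = 2.4 K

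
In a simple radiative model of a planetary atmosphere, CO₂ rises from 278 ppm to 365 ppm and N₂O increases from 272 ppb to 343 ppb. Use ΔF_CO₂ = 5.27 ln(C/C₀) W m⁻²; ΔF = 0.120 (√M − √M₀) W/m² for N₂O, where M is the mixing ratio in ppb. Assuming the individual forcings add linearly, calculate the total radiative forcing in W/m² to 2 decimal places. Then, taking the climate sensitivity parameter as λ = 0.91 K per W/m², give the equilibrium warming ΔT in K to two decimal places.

CO₂: 5.27 × ln(365/278) = 5.27 × ln(1.31295) = 5.27 × 0.27228 = 1.4349 W/m².
N₂O: 0.120 × (√343 − √272) = 0.120 × (18.5203 − 16.4924) = 0.120 × 2.0279 = 0.2433 W/m².
Total ΔF = 1.4349 + 0.2433 = 1.6782 W/m².
ΔT = λ ΔF = 0.91 × 1.68 = 1.5288 K.

ΔF = 1.68 W/m²; ΔT = 1.53 K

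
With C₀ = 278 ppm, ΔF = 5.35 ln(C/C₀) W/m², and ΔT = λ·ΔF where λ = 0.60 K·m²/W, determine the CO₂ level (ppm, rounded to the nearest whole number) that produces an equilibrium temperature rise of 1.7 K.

C ≈ 472 ppm

Required forcing: ΔF = ΔT/λ = 1.7/0.60 = 2.8333 W/m².
Then ln(C/278) = ΔF/5.35 = 2.8333/5.35 = 0.52959.
So C = 278 × e^0.52959 = 278 × 1.69824 = 472.11 ppm.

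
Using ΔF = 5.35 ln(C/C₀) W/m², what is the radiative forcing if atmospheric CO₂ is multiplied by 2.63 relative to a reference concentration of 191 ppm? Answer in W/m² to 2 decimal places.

Because the forcing depends only on the ratio C/C₀, the initial concentration does not enter.
ΔF = 5.35 × ln(2.63) = 5.35 × 0.96698 = 5.1733 W/m².

ΔF = 5.17 W/m²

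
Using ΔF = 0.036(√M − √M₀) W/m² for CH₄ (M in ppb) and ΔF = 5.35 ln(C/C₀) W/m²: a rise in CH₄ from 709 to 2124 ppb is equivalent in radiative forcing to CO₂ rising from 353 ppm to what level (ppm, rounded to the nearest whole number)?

CH₄ forcing: 0.036 × (√2124 − √709) = 0.036 × (46.0869 − 26.6271) = 0.036 × 19.4598 = 0.70055 W/m².
Set 5.35 ln(C/353) = 0.70055: ln(C/353) = 0.70055/5.35 = 0.13094, so C = 353 × e^0.13094 = 353 × 1.13990 = 402.38 ppm.

C ≈ 402 ppm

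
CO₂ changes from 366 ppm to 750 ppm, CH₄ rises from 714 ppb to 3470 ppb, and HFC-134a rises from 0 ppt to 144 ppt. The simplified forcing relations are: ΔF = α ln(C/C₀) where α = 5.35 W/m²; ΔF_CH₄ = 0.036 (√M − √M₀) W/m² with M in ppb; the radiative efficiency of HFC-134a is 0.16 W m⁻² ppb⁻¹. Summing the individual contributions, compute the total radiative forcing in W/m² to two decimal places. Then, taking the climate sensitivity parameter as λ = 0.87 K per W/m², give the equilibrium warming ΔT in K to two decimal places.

CO₂: 5.35 × ln(750/366) = 5.35 × ln(2.04918) = 5.35 × 0.71744 = 3.8383 W/m².
CH₄: 0.036 × (√3470 − √714) = 0.036 × (58.9067 − 26.7208) = 0.036 × 32.1859 = 1.1587 W/m².
HFC-134a: Δ = 144 − 0 = 144 ppt = 0.144 ppb; ΔF = 0.16 × 0.144 = 0.0230 W/m².
Total ΔF = 3.8383 + 1.1587 + 0.0230 = 5.0200 W/m².
ΔT = λ ΔF = 0.87 × 5.02 = 4.3674 K.

ΔF = 5.02 W/m²; ΔT = 4.37 K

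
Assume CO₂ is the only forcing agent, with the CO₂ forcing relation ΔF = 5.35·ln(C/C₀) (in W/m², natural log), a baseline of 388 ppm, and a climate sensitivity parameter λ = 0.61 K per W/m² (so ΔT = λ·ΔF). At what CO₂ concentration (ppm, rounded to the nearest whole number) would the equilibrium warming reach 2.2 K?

C ≈ 761 ppm

Required forcing: ΔF = ΔT/λ = 2.2/0.61 = 3.6066 W/m².
Then ln(C/388) = ΔF/5.35 = 3.6066/5.35 = 0.67413.
So C = 388 × e^0.67413 = 388 × 1.96233 = 761.38 ppm.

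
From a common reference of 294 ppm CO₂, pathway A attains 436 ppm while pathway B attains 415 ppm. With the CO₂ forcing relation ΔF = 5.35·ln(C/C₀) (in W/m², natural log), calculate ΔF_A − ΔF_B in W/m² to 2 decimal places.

ΔF_A = 5.35 ln(436/294) = 5.35 × 0.39406 = 2.1082 W/m².
ΔF_B = 5.35 ln(415/294) = 5.35 × 0.34470 = 1.8441 W/m².
Difference: 2.1082 − 1.8441 = 0.2641 W/m².
(Equivalently, ΔF_A − ΔF_B = 5.35 ln(436/415) = 5.35 × 0.04936 = 0.2641 W/m².)

ΔF_A − ΔF_B = 0.26 W/m²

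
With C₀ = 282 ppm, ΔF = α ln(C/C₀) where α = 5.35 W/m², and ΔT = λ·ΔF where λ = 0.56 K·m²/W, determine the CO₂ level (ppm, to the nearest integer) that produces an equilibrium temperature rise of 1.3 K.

Required forcing: ΔF = ΔT/λ = 1.3/0.56 = 2.3214 W/m².
Then ln(C/282) = ΔF/5.35 = 2.3214/5.35 = 0.43391.
So C = 282 × e^0.43391 = 282 × 1.54328 = 435.20 ppm.

C ≈ 435 ppm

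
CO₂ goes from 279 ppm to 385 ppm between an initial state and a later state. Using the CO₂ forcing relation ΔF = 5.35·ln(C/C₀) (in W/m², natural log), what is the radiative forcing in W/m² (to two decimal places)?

ΔF = 1.72 W/m²

CO₂: 5.35 × ln(385/279) = 5.35 × ln(1.37993) = 5.35 × 0.32203 = 1.7229 W/m².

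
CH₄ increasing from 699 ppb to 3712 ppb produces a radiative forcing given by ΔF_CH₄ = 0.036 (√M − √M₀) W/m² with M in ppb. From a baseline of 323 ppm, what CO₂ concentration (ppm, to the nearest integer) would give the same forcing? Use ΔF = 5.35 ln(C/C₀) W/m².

CH₄ forcing: 0.036 × (√3712 − √699) = 0.036 × (60.9262 − 26.4386) = 0.036 × 34.4876 = 1.24155 W/m².
Set 5.35 ln(C/323) = 1.24155: ln(C/323) = 1.24155/5.35 = 0.23207, so C = 323 × e^0.23207 = 323 × 1.26121 = 407.37 ppm.

C ≈ 407 ppm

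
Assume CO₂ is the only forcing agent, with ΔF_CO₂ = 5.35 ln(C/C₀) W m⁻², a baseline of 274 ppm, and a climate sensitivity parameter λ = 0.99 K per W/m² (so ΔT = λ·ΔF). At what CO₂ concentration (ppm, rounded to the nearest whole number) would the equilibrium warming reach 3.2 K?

C ≈ 501 ppm

Required forcing: ΔF = ΔT/λ = 3.2/0.99 = 3.2323 W/m².
Then ln(C/274) = ΔF/5.35 = 3.2323/5.35 = 0.60417.
So C = 274 × e^0.60417 = 274 × 1.82973 = 501.35 ppm.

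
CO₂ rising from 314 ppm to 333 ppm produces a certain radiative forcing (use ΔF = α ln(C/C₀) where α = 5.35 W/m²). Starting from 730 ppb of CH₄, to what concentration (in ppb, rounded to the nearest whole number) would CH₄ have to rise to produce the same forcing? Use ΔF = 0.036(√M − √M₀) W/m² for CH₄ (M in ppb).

CO₂ forcing: 5.35 × ln(333/314) = 5.35 × 0.058750 = 0.31431 W/m².
Set 0.036(√M − √730) = 0.31431: √M = 0.31431/0.036 + √730 = 8.7308 + 27.0185 = 35.7493.
M = (35.7493)² = 1278.01 ppb.

M ≈ 1278 ppb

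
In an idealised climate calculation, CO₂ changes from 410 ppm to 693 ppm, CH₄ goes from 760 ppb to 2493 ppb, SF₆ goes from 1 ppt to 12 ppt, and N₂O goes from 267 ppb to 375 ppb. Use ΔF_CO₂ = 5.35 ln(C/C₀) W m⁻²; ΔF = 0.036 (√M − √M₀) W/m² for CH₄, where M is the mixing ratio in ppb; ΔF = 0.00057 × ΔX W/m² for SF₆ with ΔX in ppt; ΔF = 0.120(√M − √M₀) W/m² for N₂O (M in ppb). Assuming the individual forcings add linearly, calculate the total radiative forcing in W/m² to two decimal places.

ΔF = 3.98 W/m²

CO₂: 5.35 × ln(693/410) = 5.35 × ln(1.69024) = 5.35 × 0.52487 = 2.8081 W/m².
CH₄: 0.036 × (√2493 − √760) = 0.036 × (49.9300 − 27.5681) = 0.036 × 22.3619 = 0.8050 W/m².
SF₆: ΔF = 0.00057 × (12 − 1) = 0.00057 × 11 = 0.0063 W/m².
N₂O: 0.120 × (√375 − √267) = 0.120 × (19.3649 − 16.3401) = 0.120 × 3.0248 = 0.3630 W/m².
Total ΔF = 2.8081 + 0.8050 + 0.0063 + 0.3630 = 3.9824 W/m².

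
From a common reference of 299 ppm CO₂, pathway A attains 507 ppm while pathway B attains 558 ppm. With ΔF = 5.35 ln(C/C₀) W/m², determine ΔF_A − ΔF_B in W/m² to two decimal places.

ΔF_A − ΔF_B = -0.51 W/m²

ΔF_A = 5.35 ln(507/299) = 5.35 × 0.52807 = 2.8252 W/m².
ΔF_B = 5.35 ln(558/299) = 5.35 × 0.62392 = 3.3380 W/m².
Difference: 2.8252 − 3.3380 = -0.5128 W/m².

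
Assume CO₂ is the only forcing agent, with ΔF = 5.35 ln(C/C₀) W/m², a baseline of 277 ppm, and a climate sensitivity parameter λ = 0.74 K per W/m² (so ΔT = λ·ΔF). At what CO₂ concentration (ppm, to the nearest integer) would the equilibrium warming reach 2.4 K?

Required forcing: ΔF = ΔT/λ = 2.4/0.74 = 3.2432 W/m².
Then ln(C/277) = ΔF/5.35 = 3.2432/5.35 = 0.60621.
So C = 277 × e^0.60621 = 277 × 1.83347 = 507.87 ppm.

C ≈ 508 ppm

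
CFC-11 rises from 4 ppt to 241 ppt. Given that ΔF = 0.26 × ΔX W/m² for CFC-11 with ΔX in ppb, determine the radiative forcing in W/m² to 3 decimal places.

ΔF = 0.062 W/m²

CFC-11: Δ = 241 − 4 = 237 ppt = 0.237 ppb; ΔF = 0.26 × 0.237 = 0.0616 W/m².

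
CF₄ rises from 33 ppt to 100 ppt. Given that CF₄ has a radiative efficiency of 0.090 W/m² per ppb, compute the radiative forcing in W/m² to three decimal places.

ΔF = 0.006 W/m²

CF₄: Δ = 100 − 33 = 67 ppt = 0.067 ppb; ΔF = 0.090 × 0.067 = 0.0060 W/m².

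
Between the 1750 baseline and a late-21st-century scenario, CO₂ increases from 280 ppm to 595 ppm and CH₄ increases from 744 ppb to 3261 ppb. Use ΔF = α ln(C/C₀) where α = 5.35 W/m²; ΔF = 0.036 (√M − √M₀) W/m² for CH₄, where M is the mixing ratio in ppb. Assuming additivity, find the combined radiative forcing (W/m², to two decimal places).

ΔF = 5.11 W/m²

CO₂: 5.35 × ln(595/280) = 5.35 × ln(2.12500) = 5.35 × 0.75377 = 4.0327 W/m².
CH₄: 0.036 × (√3261 − √744) = 0.036 × (57.1052 − 27.2764) = 0.036 × 29.8288 = 1.0738 W/m².
Total ΔF = 4.0327 + 1.0738 = 5.1065 W/m².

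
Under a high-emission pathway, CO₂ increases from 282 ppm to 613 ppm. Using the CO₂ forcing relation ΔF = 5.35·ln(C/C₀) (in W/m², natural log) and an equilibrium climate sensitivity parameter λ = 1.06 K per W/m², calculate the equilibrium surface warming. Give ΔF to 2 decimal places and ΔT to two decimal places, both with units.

ΔF = 4.15 W/m²; ΔT = 4.40 K

CO₂: 5.35 × ln(613/282) = 5.35 × ln(2.17376) = 5.35 × 0.77646 = 4.1541 W/m².
ΔT = λ ΔF = 1.06 × 4.15 = 4.3990 K.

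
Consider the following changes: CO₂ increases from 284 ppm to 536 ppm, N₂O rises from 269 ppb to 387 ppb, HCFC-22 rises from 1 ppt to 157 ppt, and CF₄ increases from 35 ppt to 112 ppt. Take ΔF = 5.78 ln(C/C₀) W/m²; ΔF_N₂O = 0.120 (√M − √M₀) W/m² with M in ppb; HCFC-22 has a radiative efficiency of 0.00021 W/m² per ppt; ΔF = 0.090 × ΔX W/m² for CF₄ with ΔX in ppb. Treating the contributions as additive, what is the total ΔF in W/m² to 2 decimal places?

CO₂: 5.78 × ln(536/284) = 5.78 × ln(1.88732) = 5.78 × 0.63516 = 3.6712 W/m².
N₂O: 0.120 × (√387 − √269) = 0.120 × (19.6723 − 16.4012) = 0.120 × 3.2711 = 0.3925 W/m².
HCFC-22: ΔF = 0.00021 × (157 − 1) = 0.00021 × 156 = 0.0328 W/m².
CF₄: Δ = 112 − 35 = 77 ppt = 0.077 ppb; ΔF = 0.090 × 0.077 = 0.0069 W/m².
Total ΔF = 3.6712 + 0.3925 + 0.0328 + 0.0069 = 4.1034 W/m².

ΔF = 4.10 W/m²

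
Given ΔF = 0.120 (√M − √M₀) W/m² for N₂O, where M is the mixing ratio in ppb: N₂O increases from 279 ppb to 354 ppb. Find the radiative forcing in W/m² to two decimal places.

ΔF = 0.25 W/m²

N₂O: 0.120 × (√354 − √279) = 0.120 × (18.8149 − 16.7033) = 0.120 × 2.1116 = 0.2534 W/m².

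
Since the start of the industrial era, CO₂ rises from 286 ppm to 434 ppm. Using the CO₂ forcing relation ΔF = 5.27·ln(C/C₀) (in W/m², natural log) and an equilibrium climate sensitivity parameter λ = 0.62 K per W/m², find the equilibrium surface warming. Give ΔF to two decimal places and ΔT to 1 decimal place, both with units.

CO₂: 5.27 × ln(434/286) = 5.27 × ln(1.51748) = 5.27 × 0.41705 = 2.1979 W/m².
ΔT = λ ΔF = 0.62 × 2.20 = 1.3640 K.

ΔF = 2.20 W/m²; ΔT = 1.4 K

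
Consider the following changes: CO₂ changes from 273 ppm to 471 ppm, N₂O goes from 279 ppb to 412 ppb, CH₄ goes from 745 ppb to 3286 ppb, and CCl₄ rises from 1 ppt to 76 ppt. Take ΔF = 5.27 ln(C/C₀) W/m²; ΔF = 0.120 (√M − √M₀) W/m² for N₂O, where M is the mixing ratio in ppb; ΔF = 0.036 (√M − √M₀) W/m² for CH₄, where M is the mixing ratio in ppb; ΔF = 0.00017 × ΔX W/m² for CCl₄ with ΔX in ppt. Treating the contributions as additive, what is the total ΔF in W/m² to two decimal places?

ΔF = 4.40 W/m²

CO₂: 5.27 × ln(471/273) = 5.27 × ln(1.72527) = 5.27 × 0.54538 = 2.8742 W/m².
N₂O: 0.120 × (√412 − √279) = 0.120 × (20.2978 − 16.7033) = 0.120 × 3.5945 = 0.4313 W/m².
CH₄: 0.036 × (√3286 − √745) = 0.036 × (57.3236 − 27.2947) = 0.036 × 30.0289 = 1.0810 W/m².
CCl₄: ΔF = 0.00017 × (76 − 1) = 0.00017 × 75 = 0.0128 W/m².
Total ΔF = 2.8742 + 0.4313 + 1.0810 + 0.0128 = 4.3993 W/m².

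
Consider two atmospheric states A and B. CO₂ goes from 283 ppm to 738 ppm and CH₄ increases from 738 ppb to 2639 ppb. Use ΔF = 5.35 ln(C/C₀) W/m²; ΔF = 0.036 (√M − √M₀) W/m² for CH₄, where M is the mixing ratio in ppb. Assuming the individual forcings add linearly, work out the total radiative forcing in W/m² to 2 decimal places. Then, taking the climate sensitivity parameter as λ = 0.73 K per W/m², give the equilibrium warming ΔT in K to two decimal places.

ΔF = 6.00 W/m²; ΔT = 4.38 K

CO₂: 5.35 × ln(738/283) = 5.35 × ln(2.60777) = 5.35 × 0.95850 = 5.1280 W/m².
CH₄: 0.036 × (√2639 − √738) = 0.036 × (51.3712 − 27.1662) = 0.036 × 24.2050 = 0.8714 W/m².
Total ΔF = 5.1280 + 0.8714 = 5.9994 W/m².
ΔT = λ ΔF = 0.73 × 6.00 = 4.3800 K.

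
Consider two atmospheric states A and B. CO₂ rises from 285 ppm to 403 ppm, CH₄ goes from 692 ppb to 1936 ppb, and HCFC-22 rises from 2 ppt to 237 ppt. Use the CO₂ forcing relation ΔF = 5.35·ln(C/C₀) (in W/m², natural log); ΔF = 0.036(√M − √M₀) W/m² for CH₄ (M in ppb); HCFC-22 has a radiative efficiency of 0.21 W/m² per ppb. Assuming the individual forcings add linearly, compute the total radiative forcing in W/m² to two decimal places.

CO₂: 5.35 × ln(403/285) = 5.35 × ln(1.41404) = 5.35 × 0.34645 = 1.8535 W/m².
CH₄: 0.036 × (√1936 − √692) = 0.036 × (44.0000 − 26.3059) = 0.036 × 17.6941 = 0.6370 W/m².
HCFC-22: Δ = 237 − 2 = 235 ppt = 0.235 ppb; ΔF = 0.21 × 0.235 = 0.0494 W/m².
Total ΔF = 1.8535 + 0.6370 + 0.0494 = 2.5399 W/m².

ΔF = 2.54 W/m²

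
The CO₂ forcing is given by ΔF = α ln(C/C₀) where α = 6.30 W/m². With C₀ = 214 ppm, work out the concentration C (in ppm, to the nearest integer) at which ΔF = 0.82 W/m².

C ≈ 244 ppm

Set 6.30 ln(C/214) = 0.82, so ln(C/214) = 0.82/6.30 = 0.13016.
Then C/214 = e^0.13016 = 1.13901, giving C = 214 × 1.13901 = 243.75 ppm.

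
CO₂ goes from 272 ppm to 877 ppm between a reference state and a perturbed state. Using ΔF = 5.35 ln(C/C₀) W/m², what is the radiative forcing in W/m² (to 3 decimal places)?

CO₂ absorption bands are partially saturated, so forcing scales with the logarithm of the concentration ratio.
CO₂: 5.35 × ln(877/272) = 5.35 × ln(3.22426) = 5.35 × 1.17070 = 6.2632 W/m².

ΔF = 6.263 W/m²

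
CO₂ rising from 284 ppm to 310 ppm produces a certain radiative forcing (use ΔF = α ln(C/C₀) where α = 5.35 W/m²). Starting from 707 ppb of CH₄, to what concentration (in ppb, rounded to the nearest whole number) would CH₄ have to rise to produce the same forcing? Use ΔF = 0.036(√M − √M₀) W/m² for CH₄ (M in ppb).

M ≈ 1569 ppb

CO₂ forcing: 5.35 × ln(310/284) = 5.35 × 0.087598 = 0.46865 W/m².
Set 0.036(√M − √707) = 0.46865: √M = 0.46865/0.036 + √707 = 13.0181 + 26.5895 = 39.6076.
M = (39.6076)² = 1568.76 ppb.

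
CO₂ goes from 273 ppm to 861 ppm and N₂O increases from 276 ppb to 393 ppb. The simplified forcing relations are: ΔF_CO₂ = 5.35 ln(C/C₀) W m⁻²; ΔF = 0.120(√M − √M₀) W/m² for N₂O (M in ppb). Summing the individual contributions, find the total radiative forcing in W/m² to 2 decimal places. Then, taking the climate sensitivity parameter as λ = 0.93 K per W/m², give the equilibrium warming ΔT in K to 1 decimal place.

ΔF = 6.53 W/m²; ΔT = 6.1 K

CO₂: 5.35 × ln(861/273) = 5.35 × ln(3.15385) = 5.35 × 1.14862 = 6.1451 W/m².
N₂O: 0.120 × (√393 − √276) = 0.120 × (19.8242 − 16.6132) = 0.120 × 3.2110 = 0.3853 W/m².
Total ΔF = 6.1451 + 0.3853 = 6.5304 W/m².
ΔT = λ ΔF = 0.93 × 6.53 = 6.0729 K.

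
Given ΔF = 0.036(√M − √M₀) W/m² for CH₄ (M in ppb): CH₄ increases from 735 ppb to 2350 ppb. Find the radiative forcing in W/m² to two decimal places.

ΔF = 0.77 W/m²

CH₄: 0.036 × (√2350 − √735) = 0.036 × (48.4768 − 27.1109) = 0.036 × 21.3659 = 0.7692 W/m².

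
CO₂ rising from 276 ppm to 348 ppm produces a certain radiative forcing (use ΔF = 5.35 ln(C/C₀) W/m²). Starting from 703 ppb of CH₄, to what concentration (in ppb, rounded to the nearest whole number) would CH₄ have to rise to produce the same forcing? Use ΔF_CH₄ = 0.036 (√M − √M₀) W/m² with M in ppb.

CO₂ forcing: 5.35 × ln(348/276) = 5.35 × 0.231802 = 1.24014 W/m².
Set 0.036(√M − √703) = 1.24014: √M = 1.24014/0.036 + √703 = 34.4483 + 26.5141 = 60.9624.
M = (60.9624)² = 3716.41 ppb.

M ≈ 3716 ppb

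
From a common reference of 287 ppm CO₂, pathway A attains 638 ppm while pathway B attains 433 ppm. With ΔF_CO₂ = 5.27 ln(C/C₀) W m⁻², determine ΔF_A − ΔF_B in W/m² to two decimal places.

ΔF_A − ΔF_B = 2.04 W/m²

ΔF_A = 5.27 ln(638/287) = 5.27 × 0.79886 = 4.2100 W/m².
ΔF_B = 5.27 ln(433/287) = 5.27 × 0.41126 = 2.1673 W/m².
Difference: 4.2100 − 2.1673 = 2.0427 W/m².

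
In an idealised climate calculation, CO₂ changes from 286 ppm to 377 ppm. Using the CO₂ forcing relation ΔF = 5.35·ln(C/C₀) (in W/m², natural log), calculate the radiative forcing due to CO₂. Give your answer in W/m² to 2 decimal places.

CO₂ absorption bands are partially saturated, so forcing scales with the logarithm of the concentration ratio.
CO₂: 5.35 × ln(377/286) = 5.35 × ln(1.31818) = 5.35 × 0.27625 = 1.4779 W/m².

ΔF = 1.48 W/m²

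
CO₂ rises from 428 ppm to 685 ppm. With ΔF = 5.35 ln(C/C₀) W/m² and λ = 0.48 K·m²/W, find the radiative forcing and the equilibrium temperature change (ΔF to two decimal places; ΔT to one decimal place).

CO₂: 5.35 × ln(685/428) = 5.35 × ln(1.60047) = 5.35 × 0.47030 = 2.5161 W/m².
ΔT = λ ΔF = 0.48 × 2.52 = 1.2096 K.

ΔF = 2.52 W/m²; ΔT = 1.2 K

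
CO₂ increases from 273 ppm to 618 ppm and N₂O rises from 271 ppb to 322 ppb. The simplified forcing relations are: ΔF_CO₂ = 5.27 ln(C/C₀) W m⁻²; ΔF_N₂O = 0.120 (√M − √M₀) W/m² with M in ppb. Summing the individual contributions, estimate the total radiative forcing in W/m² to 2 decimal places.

ΔF = 4.48 W/m²

CO₂: 5.27 × ln(618/273) = 5.27 × ln(2.26374) = 5.27 × 0.81702 = 4.3057 W/m².
N₂O: 0.120 × (√322 − √271) = 0.120 × (17.9444 − 16.4621) = 0.120 × 1.4823 = 0.1779 W/m².
Total ΔF = 4.3057 + 0.1779 = 4.4836 W/m².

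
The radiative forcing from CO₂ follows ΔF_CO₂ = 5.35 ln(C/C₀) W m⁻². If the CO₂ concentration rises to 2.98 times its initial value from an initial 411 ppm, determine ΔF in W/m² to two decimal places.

ΔF = 5.35 × ln(2.98) = 5.35 × 1.09192 = 5.8418 W/m².

ΔF = 5.84 W/m²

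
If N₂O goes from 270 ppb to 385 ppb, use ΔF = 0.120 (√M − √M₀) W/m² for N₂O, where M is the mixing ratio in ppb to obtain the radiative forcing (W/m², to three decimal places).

N₂O: 0.120 × (√385 − √270) = 0.120 × (19.6214 − 16.4317) = 0.120 × 3.1897 = 0.3828 W/m².

ΔF = 0.383 W/m²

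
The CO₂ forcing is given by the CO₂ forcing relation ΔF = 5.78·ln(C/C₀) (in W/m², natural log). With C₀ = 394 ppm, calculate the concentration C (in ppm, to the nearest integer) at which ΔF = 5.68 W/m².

C ≈ 1053 ppm

Set 5.78 ln(C/394) = 5.68, so ln(C/394) = 5.68/5.78 = 0.98270.
Then C/394 = e^0.98270 = 2.67166, giving C = 394 × 2.67166 = 1052.63 ppm.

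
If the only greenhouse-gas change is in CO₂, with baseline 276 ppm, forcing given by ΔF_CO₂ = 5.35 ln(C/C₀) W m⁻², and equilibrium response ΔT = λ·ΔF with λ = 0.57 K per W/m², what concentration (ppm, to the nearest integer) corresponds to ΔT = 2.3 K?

Required forcing: ΔF = ΔT/λ = 2.3/0.57 = 4.0351 W/m².
Then ln(C/276) = ΔF/5.35 = 4.0351/5.35 = 0.75422.
So C = 276 × e^0.75422 = 276 × 2.12595 = 586.76 ppm.

C ≈ 587 ppm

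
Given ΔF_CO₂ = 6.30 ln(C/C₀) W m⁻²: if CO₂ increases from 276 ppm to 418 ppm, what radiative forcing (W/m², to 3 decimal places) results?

ΔF = 2.615 W/m²

CO₂ absorption bands are partially saturated, so forcing scales with the logarithm of the concentration ratio.
CO₂: 6.30 × ln(418/276) = 6.30 × ln(1.51449) = 6.30 × 0.41508 = 2.6150 W/m².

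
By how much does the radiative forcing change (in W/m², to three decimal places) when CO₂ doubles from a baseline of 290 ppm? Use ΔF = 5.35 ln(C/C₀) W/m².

ΔF = 3.708 W/m²

ΔF = 5.35 × ln(2) = 5.35 × 0.69315 = 3.7084 W/m².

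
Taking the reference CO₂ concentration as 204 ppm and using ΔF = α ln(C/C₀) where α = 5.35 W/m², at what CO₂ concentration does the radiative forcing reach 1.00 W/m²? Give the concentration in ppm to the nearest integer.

Set 5.35 ln(C/204) = 1.00, so ln(C/204) = 1.00/5.35 = 0.18692.
Then C/204 = e^0.18692 = 1.20553, giving C = 204 × 1.20553 = 245.93 ppm.

C ≈ 246 ppm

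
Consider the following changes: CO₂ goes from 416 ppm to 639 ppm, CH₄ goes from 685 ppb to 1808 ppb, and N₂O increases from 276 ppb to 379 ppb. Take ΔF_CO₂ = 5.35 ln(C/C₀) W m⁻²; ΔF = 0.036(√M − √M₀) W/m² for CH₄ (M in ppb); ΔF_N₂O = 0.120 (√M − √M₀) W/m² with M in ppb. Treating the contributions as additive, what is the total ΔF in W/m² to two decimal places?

CO₂: 5.35 × ln(639/416) = 5.35 × ln(1.53606) = 5.35 × 0.42922 = 2.2963 W/m².
CH₄: 0.036 × (√1808 − √685) = 0.036 × (42.5206 − 26.1725) = 0.036 × 16.3481 = 0.5885 W/m².
N₂O: 0.120 × (√379 − √276) = 0.120 × (19.4679 − 16.6132) = 0.120 × 2.8547 = 0.3426 W/m².
Total ΔF = 2.2963 + 0.5885 + 0.3426 = 3.2274 W/m².

ΔF = 3.23 W/m²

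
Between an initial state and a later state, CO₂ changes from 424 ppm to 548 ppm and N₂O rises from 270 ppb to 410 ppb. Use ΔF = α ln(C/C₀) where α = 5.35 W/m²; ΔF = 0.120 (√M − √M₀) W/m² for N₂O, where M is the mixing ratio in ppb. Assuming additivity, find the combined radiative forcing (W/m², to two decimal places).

CO₂: 5.35 × ln(548/424) = 5.35 × ln(1.29245) = 5.35 × 0.25654 = 1.3725 W/m².
N₂O: 0.120 × (√410 − √270) = 0.120 × (20.2485 − 16.4317) = 0.120 × 3.8168 = 0.4580 W/m².
Total ΔF = 1.3725 + 0.4580 = 1.8305 W/m².

ΔF = 1.83 W/m²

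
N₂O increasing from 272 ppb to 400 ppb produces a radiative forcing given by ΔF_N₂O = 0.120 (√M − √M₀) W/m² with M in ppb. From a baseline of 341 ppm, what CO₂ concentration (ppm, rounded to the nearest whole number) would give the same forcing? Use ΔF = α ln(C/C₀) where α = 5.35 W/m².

C ≈ 369 ppm

N₂O forcing: 0.120 × (√400 − √272) = 0.120 × (20.0000 − 16.4924) = 0.120 × 3.5076 = 0.42091 W/m².
Set 5.35 ln(C/341) = 0.42091: ln(C/341) = 0.42091/5.35 = 0.07867, so C = 341 × e^0.07867 = 341 × 1.08185 = 368.91 ppm.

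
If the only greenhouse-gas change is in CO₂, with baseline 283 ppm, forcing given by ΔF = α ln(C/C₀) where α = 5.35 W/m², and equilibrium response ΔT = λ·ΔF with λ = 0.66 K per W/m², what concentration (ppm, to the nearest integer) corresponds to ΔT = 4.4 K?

C ≈ 984 ppm

Required forcing: ΔF = ΔT/λ = 4.4/0.66 = 6.6667 W/m².
Then ln(C/283) = ΔF/5.35 = 6.6667/5.35 = 1.24611.
So C = 283 × e^1.24611 = 283 × 3.47679 = 983.93 ppm.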